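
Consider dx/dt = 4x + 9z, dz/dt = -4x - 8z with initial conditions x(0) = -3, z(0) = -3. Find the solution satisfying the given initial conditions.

Coefficient matrix A = [[4, 9], [-4, -8]].
Characteristic polynomial det(A - λI) = λ^2 + 4λ + 4 = 0.
Single eigenvalue λ = -2 with algebraic multiplicity 2.
Eigenvector v = (-3,2); generalized eigenvector w with (A-λI)w=v is (1,-1).
General solution: e^(-2t)[K_1·v + K_2·(t·v + w)].
Applying x(0)=-3, z(0)=-3 gives K_1=6, K_2=15.

x(t) = -45te^(-2t) - 3e^(-2t), z(t) = 30te^(-2t) - 3e^(-2t)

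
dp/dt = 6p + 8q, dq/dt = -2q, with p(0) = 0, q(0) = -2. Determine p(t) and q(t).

p(t) = -2e^(6t) + 2e^(-2t), q(t) = -2e^(-2t)

Coefficient matrix A = [[6, 8], [0, -2]].
Characteristic polynomial det(A - λI) = λ^2 - 4λ - 12 = 0.
Eigenvalues λ = -2, 6.
For λ=-2: (A-λI) row 1 is [8, 8], so an eigenvector is (1, -1).
For λ=6: (A-λI) row 1 is [0, 8], so an eigenvector is (-1, 0).
General solution: c_1e^(-2t)(1,-1) + c_2e^(6t)(-1,0).
Applying p(0)=0, q(0)=-2 gives c_1=2, c_2=2.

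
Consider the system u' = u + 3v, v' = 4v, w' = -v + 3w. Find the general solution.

Coefficient matrix A = [[1, 3, 0], [0, 4, 0], [0, -1, 3]].
det(A - λI) = 0 gives eigenvalues λ = 1, 3, 4.
For λ=1: eigenvector (1,0,0).
For λ=3: eigenvector (0,0,1).
For λ=4: eigenvector (-1,-1,1).
General solution: c_1e^(t)(1,0,0) + c_2e^(3t)(0,0,1) + c_3e^(4t)(-1,-1,1).

u(t) = c_1e^(t) - c_3e^(4t), v(t) = -c_3e^(4t), w(t) = c_2e^(3t) + c_3e^(4t)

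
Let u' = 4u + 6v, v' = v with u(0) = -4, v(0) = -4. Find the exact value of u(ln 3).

A = [[4,6],[0,1]]; eigenvalues λ = 1, 4.
Eigenvectors: (2,-1) for λ=1, (-1,0) for λ=4.
From the initial condition, c_1 = 4, c_2 = 12.
u(ln 3) = (4)(3^1)(2) + (12)(3^4)(-1) = -948.

-948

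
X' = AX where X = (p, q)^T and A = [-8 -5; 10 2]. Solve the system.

Coefficient matrix A = [[-8, -5], [10, 2]].
Characteristic polynomial det(A - λI) = λ^2 + 6λ + 34 = 0.
Eigenvalues λ = -3 ± 5i (complex conjugate pair).
For λ=-3+5i: an eigenvector is (1,-1) - i(0,1) = (1, -1 - i).
A real fundamental pair from Re and Im of e^((-3+5i)t)v: X_1 = e^(-3t)(cos(5t)·(1,-1) + sin(5t)·(0,1)), X_2 = e^(-3t)(sin(5t)·(1,-1) - cos(5t)·(0,1)).
General solution: K_1X_1 + K_2X_2.

p(t) = K_1e^(-3t)cos(5t) + K_2e^(-3t)sin(5t), q(t) = K_1e^(-3t)sin(5t) - K_1e^(-3t)cos(5t) - K_2e^(-3t)sin(5t) - K_2e^(-3t)cos(5t)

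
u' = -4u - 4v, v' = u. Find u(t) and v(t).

u(t) = 2c_1e^(-2t) + 2c_2te^(-2t) + c_2e^(-2t), v(t) = -c_1e^(-2t) - c_2te^(-2t) - c_2e^(-2t)

Coefficient matrix A = [[-4, -4], [1, 0]].
Characteristic polynomial det(A - λI) = λ^2 + 4λ + 4 = 0.
Single eigenvalue λ = -2 with algebraic multiplicity 2.
Eigenvector v = (2,-1); generalized eigenvector w with (A-λI)w=v is (1,-1).
General solution: e^(-2t)[c_1·v + c_2·(t·v + w)].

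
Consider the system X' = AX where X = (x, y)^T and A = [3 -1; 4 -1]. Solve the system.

x(t) = -K_1e^(t) - K_2te^(t) - K_2e^(t), y(t) = -2K_1e^(t) - 2K_2te^(t) - K_2e^(t)

Coefficient matrix A = [[3, -1], [4, -1]].
Characteristic polynomial det(A - λI) = λ^2 - 2λ + 1 = 0.
Single eigenvalue λ = 1 with algebraic multiplicity 2.
Eigenvector v = (-1,-2); generalized eigenvector w with (A-λI)w=v is (-1,-1).
General solution: e^(t)[K_1·v + K_2·(t·v + w)].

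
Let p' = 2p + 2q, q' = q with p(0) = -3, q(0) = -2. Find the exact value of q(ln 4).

A = [[2,2],[0,1]]; eigenvalues λ = 1, 2.
Eigenvectors: (-2,1) for λ=1, (-1,0) for λ=2.
From the initial condition, c_1 = -2, c_2 = 7.
q(ln 4) = (-2)(4^1)(1) + (7)(4^2)(0) = -8.

-8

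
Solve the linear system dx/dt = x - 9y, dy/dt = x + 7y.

x(t) = 3C_1e^(4t) + 3C_2te^(4t) + 2C_2e^(4t), y(t) = -C_1e^(4t) - C_2te^(4t) - C_2e^(4t)

Coefficient matrix A = [[1, -9], [1, 7]].
Characteristic polynomial det(A - λI) = λ^2 - 8λ + 16 = 0.
Single eigenvalue λ = 4 with algebraic multiplicity 2.
Eigenvector v = (3,-1); generalized eigenvector w with (A-λI)w=v is (2,-1).
General solution: e^(4t)[C_1·v + C_2·(t·v + w)].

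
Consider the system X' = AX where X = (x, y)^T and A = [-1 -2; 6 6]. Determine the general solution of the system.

Coefficient matrix A = [[-1, -2], [6, 6]].
Characteristic polynomial det(A - λI) = λ^2 - 5λ + 6 = 0.
Eigenvalues λ = 3, 2.
For λ=3: (A-λI) row 1 is [-4, -2], so an eigenvector is (1, -2).
For λ=2: (A-λI) row 1 is [-3, -2], so an eigenvector is (-2, 3).
General solution: C_1e^(3t)(1,-2) + C_2e^(2t)(-2,3).

x(t) = C_1e^(3t) - 2C_2e^(2t), y(t) = -2C_1e^(3t) + 3C_2e^(2t)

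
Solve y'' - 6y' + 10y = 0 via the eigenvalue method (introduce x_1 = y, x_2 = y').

y(t) = c_1e^(3t)cos(t) + c_2e^(3t)sin(t)

Let x_1 = y, x_2 = y'. Then x_1' = x_2 and x_2' = -10x_1 + 6x_2.
A = [[0,1],[-10,6]]; det(A-λI) = λ^2 - 6λ + 10.
Eigenvalues λ = 3 ± i.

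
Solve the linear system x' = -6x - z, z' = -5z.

x(t) = -c_1e^(-6t) - c_2e^(-5t), z(t) = c_2e^(-5t)

Coefficient matrix A = [[-6, -1], [0, -5]].
Characteristic polynomial det(A - λI) = λ^2 + 11λ + 30 = 0.
Eigenvalues λ = -6, -5.
For λ=-6: (A-λI) row 1 is [0, -1], so an eigenvector is (-1, 0).
For λ=-5: (A-λI) row 1 is [-1, -1], so an eigenvector is (-1, 1).
General solution: c_1e^(-6t)(-1,0) + c_2e^(-5t)(-1,1).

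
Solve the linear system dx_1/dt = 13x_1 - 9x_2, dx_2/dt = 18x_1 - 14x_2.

x_1(t) = -K_1e^(-5t) - K_2e^(4t), x_2(t) = -2K_1e^(-5t) - K_2e^(4t)

Coefficient matrix A = [[13, -9], [18, -14]].
Characteristic polynomial det(A - λI) = λ^2 + λ - 20 = 0.
Eigenvalues λ = -5, 4.
For λ=-5: (A-λI) row 1 is [18, -9], so an eigenvector is (-1, -2).
For λ=4: (A-λI) row 1 is [9, -9], so an eigenvector is (-1, -1).
General solution: K_1e^(-5t)(-1,-2) + K_2e^(4t)(-1,-1).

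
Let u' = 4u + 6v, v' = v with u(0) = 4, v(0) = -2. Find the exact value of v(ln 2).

-4

A = [[4,6],[0,1]]; eigenvalues λ = 4, 1.
Eigenvectors: (-1,0) for λ=4, (2,-1) for λ=1.
From the initial condition, c_1 = 0, c_2 = 2.
v(ln 2) = (0)(2^4)(0) + (2)(2^1)(-1) = -4.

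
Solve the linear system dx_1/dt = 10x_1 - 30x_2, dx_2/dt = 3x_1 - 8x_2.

Coefficient matrix A = [[10, -30], [3, -8]].
Characteristic polynomial det(A - λI) = λ^2 - 2λ + 10 = 0.
Eigenvalues λ = 1 ± 3i (complex conjugate pair).
For λ=1+3i: an eigenvector is (-1,0) - i(-3,-1) = (-1 + 3i, 0 + i).
A real fundamental pair from Re and Im of e^((1+3i)t)v: X_1 = e^(t)(cos(3t)·(-1,0) + sin(3t)·(-3,-1)), X_2 = e^(t)(sin(3t)·(-1,0) - cos(3t)·(-3,-1)).
General solution: K_1X_1 + K_2X_2.

x_1(t) = -3K_1e^(t)sin(3t) - K_1e^(t)cos(3t) - K_2e^(t)sin(3t) + 3K_2e^(t)cos(3t), x_2(t) = -K_1e^(t)sin(3t) + K_2e^(t)cos(3t)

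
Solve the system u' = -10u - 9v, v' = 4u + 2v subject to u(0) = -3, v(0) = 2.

u(t) = -3e^(-4t), v(t) = 2e^(-4t)

Coefficient matrix A = [[-10, -9], [4, 2]].
Characteristic polynomial det(A - λI) = λ^2 + 8λ + 16 = 0.
Single eigenvalue λ = -4 with algebraic multiplicity 2.
Eigenvector v = (-3,2); generalized eigenvector w with (A-λI)w=v is (2,-1).
General solution: e^(-4t)[c_1·v + c_2·(t·v + w)].
Applying u(0)=-3, v(0)=2 gives c_1=1, c_2=0.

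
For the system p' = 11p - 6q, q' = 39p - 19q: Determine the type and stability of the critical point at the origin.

A = [[11,-6],[39,-19]]; det(A-λI) = λ^2 + 8λ + 25.
λ = -4 ± 3i: negative real part.

stable spiral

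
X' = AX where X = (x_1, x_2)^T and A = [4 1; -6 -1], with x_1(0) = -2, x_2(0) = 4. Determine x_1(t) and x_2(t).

Coefficient matrix A = [[4, 1], [-6, -1]].
Characteristic polynomial det(A - λI) = λ^2 - 3λ + 2 = 0.
Eigenvalues λ = 2, 1.
For λ=2: (A-λI) row 1 is [2, 1], so an eigenvector is (1, -2).
For λ=1: (A-λI) row 1 is [3, 1], so an eigenvector is (1, -3).
General solution: c_1e^(2t)(1,-2) + c_2e^(t)(1,-3).
Applying x_1(0)=-2, x_2(0)=4 gives c_1=-2, c_2=0.

x_1(t) = -2e^(2t), x_2(t) = 4e^(2t)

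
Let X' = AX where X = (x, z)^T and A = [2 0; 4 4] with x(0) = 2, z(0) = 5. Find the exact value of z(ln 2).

128

A = [[2,0],[4,4]]; eigenvalues λ = 4, 2.
Eigenvectors: (0,-1) for λ=4, (-1,2) for λ=2.
From the initial condition, c_1 = -9, c_2 = -2.
z(ln 2) = (-9)(2^4)(-1) + (-2)(2^2)(2) = 128.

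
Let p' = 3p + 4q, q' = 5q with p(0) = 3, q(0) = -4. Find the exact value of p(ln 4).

A = [[3,4],[0,5]]; eigenvalues λ = 3, 5.
Eigenvectors: (1,0) for λ=3, (2,1) for λ=5.
From the initial condition, c_1 = 11, c_2 = -4.
p(ln 4) = (11)(4^3)(1) + (-4)(4^5)(2) = -7488.

-7488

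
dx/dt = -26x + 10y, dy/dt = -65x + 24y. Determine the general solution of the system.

x(t) = -K_1e^(-t)sin(5t) - K_1e^(-t)cos(5t) - K_2e^(-t)sin(5t) + K_2e^(-t)cos(5t), y(t) = -2K_1e^(-t)sin(5t) - 3K_1e^(-t)cos(5t) - 3K_2e^(-t)sin(5t) + 2K_2e^(-t)cos(5t)

Coefficient matrix A = [[-26, 10], [-65, 24]].
Characteristic polynomial det(A - λI) = λ^2 + 2λ + 26 = 0.
Eigenvalues λ = -1 ± 5i (complex conjugate pair).
For λ=-1+5i: an eigenvector is (-1,-3) - i(-1,-2) = (-1 + i, -3 + 2i).
A real fundamental pair from Re and Im of e^((-1+5i)t)v: X_1 = e^(-t)(cos(5t)·(-1,-3) + sin(5t)·(-1,-2)), X_2 = e^(-t)(sin(5t)·(-1,-3) - cos(5t)·(-1,-2)).
General solution: K_1X_1 + K_2X_2.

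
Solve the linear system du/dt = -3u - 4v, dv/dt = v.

u(t) = K_1e^(-3t) + K_2e^(t), v(t) = -K_2e^(t)

Coefficient matrix A = [[-3, -4], [0, 1]].
Characteristic polynomial det(A - λI) = λ^2 + 2λ - 3 = 0.
Eigenvalues λ = -3, 1.
For λ=-3: (A-λI) row 1 is [0, -4], so an eigenvector is (1, 0).
For λ=1: (A-λI) row 1 is [-4, -4], so an eigenvector is (1, -1).
General solution: K_1e^(-3t)(1,0) + K_2e^(t)(1,-1).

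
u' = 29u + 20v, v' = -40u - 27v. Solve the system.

Coefficient matrix A = [[29, 20], [-40, -27]].
Characteristic polynomial det(A - λI) = λ^2 - 2λ + 17 = 0.
Eigenvalues λ = 1 ± 4i (complex conjugate pair).
For λ=1+4i: an eigenvector is (-2,3) - i(1,-1) = (-2 - i, 3 + i).
A real fundamental pair from Re and Im of e^((1+4i)t)v: X_1 = e^(t)(cos(4t)·(-2,3) + sin(4t)·(1,-1)), X_2 = e^(t)(sin(4t)·(-2,3) - cos(4t)·(1,-1)).
General solution: K_1X_1 + K_2X_2.

u(t) = K_1e^(t)sin(4t) - 2K_1e^(t)cos(4t) - 2K_2e^(t)sin(4t) - K_2e^(t)cos(4t), v(t) = -K_1e^(t)sin(4t) + 3K_1e^(t)cos(4t) + 3K_2e^(t)sin(4t) + K_2e^(t)cos(4t)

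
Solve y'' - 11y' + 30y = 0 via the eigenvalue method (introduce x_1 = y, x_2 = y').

y(t) = K_1e^(6t) + K_2e^(5t)

Let x_1 = y, x_2 = y'. Then x_1' = x_2 and x_2' = -30x_1 + 11x_2.
A = [[0,1],[-30,11]]; det(A-λI) = λ^2 - 11λ + 30.
Eigenvalues λ = 6, 5 with eigenvectors (1,6), (1,5).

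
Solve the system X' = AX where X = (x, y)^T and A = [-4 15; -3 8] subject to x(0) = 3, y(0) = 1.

x(t) = -e^(2t)sin(3t) + 3e^(2t)cos(3t), y(t) = -e^(2t)sin(3t) + e^(2t)cos(3t)

Coefficient matrix A = [[-4, 15], [-3, 8]].
Characteristic polynomial det(A - λI) = λ^2 - 4λ + 13 = 0.
Eigenvalues λ = 2 ± 3i (complex conjugate pair).
For λ=2+3i: an eigenvector is (2,1) - i(1,0) = (2 - i, 1).
A real fundamental pair from Re and Im of e^((2+3i)t)v: X_1 = e^(2t)(cos(3t)·(2,1) + sin(3t)·(1,0)), X_2 = e^(2t)(sin(3t)·(2,1) - cos(3t)·(1,0)).
General solution: C_1X_1 + C_2X_2.
Applying x(0)=3, y(0)=1 gives C_1=1, C_2=-1.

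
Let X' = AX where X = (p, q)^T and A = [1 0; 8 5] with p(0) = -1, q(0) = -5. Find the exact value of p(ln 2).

-2

A = [[1,0],[8,5]]; eigenvalues λ = 5, 1.
Eigenvectors: (0,-1) for λ=5, (1,-2) for λ=1.
From the initial condition, c_1 = 7, c_2 = -1.
p(ln 2) = (7)(2^5)(0) + (-1)(2^1)(1) = -2.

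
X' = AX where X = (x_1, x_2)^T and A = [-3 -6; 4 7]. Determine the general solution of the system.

x_1(t) = -c_1e^(3t) + 3c_2e^(t), x_2(t) = c_1e^(3t) - 2c_2e^(t)

Coefficient matrix A = [[-3, -6], [4, 7]].
Characteristic polynomial det(A - λI) = λ^2 - 4λ + 3 = 0.
Eigenvalues λ = 3, 1.
For λ=3: (A-λI) row 1 is [-6, -6], so an eigenvector is (-1, 1).
For λ=1: (A-λI) row 1 is [-4, -6], so an eigenvector is (3, -2).
General solution: c_1e^(3t)(-1,1) + c_2e^(t)(3,-2).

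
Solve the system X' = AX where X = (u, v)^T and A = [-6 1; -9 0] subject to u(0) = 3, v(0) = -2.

Coefficient matrix A = [[-6, 1], [-9, 0]].
Characteristic polynomial det(A - λI) = λ^2 + 6λ + 9 = 0.
Single eigenvalue λ = -3 with algebraic multiplicity 2.
Eigenvector v = (-1,-3); generalized eigenvector w with (A-λI)w=v is (0,-1).
General solution: e^(-3t)[c_1·v + c_2·(t·v + w)].
Applying u(0)=3, v(0)=-2 gives c_1=-3, c_2=11.

u(t) = -11te^(-3t) + 3e^(-3t), v(t) = -33te^(-3t) - 2e^(-3t)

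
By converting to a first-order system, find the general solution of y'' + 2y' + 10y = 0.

y(t) = C_1e^(-t)cos(3t) + C_2e^(-t)sin(3t)

Let x_1 = y, x_2 = y'. Then x_1' = x_2 and x_2' = -10x_1 - 2x_2.
A = [[0,1],[-10,-2]]; det(A-λI) = λ^2 + 2λ + 10.
Eigenvalues λ = -1 ± 3i.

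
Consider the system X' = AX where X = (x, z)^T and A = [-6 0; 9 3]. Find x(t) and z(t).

Coefficient matrix A = [[-6, 0], [9, 3]].
Characteristic polynomial det(A - λI) = λ^2 + 3λ - 18 = 0.
Eigenvalues λ = 3, -6.
For λ=3: (A-λI) row 1 is [-9, 0], so an eigenvector is (0, 1).
For λ=-6: (A-λI) row 2 is [9, 9], so an eigenvector is (1, -1).
General solution: C_1e^(3t)(0,1) + C_2e^(-6t)(1,-1).

x(t) = C_2e^(-6t), z(t) = C_1e^(3t) - C_2e^(-6t)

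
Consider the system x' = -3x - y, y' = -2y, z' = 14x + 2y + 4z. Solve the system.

x(t) = K_1e^(-3t) - K_2e^(-2t), y(t) = K_2e^(-2t), z(t) = -2K_1e^(-3t) + 2K_2e^(-2t) + K_3e^(4t)

Coefficient matrix A = [[-3, -1, 0], [0, -2, 0], [14, 2, 4]].
det(A - λI) = 0 gives eigenvalues λ = -3, -2, 4.
For λ=-3: eigenvector (1,0,-2).
For λ=-2: eigenvector (-1,1,2).
For λ=4: eigenvector (0,0,1).
General solution: K_1e^(-3t)(1,0,-2) + K_2e^(-2t)(-1,1,2) + K_3e^(4t)(0,0,1).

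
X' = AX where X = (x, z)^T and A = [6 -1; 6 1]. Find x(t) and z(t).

Coefficient matrix A = [[6, -1], [6, 1]].
Characteristic polynomial det(A - λI) = λ^2 - 7λ + 12 = 0.
Eigenvalues λ = 4, 3.
For λ=4: (A-λI) row 1 is [2, -1], so an eigenvector is (1, 2).
For λ=3: (A-λI) row 1 is [3, -1], so an eigenvector is (1, 3).
General solution: K_1e^(4t)(1,2) + K_2e^(3t)(1,3).

x(t) = K_1e^(4t) + K_2e^(3t), z(t) = 2K_1e^(4t) + 3K_2e^(3t)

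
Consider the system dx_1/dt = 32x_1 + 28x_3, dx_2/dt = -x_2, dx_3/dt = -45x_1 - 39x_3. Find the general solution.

x_1(t) = -7K_2e^(-4t) - 4K_3e^(-3t), x_2(t) = K_1e^(-t), x_3(t) = 9K_2e^(-4t) + 5K_3e^(-3t)

Coefficient matrix A = [[32, 0, 28], [0, -1, 0], [-45, 0, -39]].
det(A - λI) = 0 gives eigenvalues λ = -1, -4, -3.
For λ=-1: eigenvector (0,1,0).
For λ=-4: eigenvector (-7,0,9).
For λ=-3: eigenvector (-4,0,5).
General solution: K_1e^(-t)(0,1,0) + K_2e^(-4t)(-7,0,9) + K_3e^(-3t)(-4,0,5).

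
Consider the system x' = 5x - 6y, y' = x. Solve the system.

Coefficient matrix A = [[5, -6], [1, 0]].
Characteristic polynomial det(A - λI) = λ^2 - 5λ + 6 = 0.
Eigenvalues λ = 3, 2.
For λ=3: (A-λI) row 1 is [2, -6], so an eigenvector is (3, 1).
For λ=2: (A-λI) row 1 is [3, -6], so an eigenvector is (-2, -1).
General solution: K_1e^(3t)(3,1) + K_2e^(2t)(-2,-1).

x(t) = 3K_1e^(3t) - 2K_2e^(2t), y(t) = K_1e^(3t) - K_2e^(2t)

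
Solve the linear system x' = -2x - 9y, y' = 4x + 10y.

x(t) = -3C_1e^(4t) - 3C_2te^(4t) - C_2e^(4t), y(t) = 2C_1e^(4t) + 2C_2te^(4t) + C_2e^(4t)

Coefficient matrix A = [[-2, -9], [4, 10]].
Characteristic polynomial det(A - λI) = λ^2 - 8λ + 16 = 0.
Single eigenvalue λ = 4 with algebraic multiplicity 2.
Eigenvector v = (-3,2); generalized eigenvector w with (A-λI)w=v is (-1,1).
General solution: e^(4t)[C_1·v + C_2·(t·v + w)].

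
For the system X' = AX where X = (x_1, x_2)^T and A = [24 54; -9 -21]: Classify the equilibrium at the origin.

A = [[24,54],[-9,-21]]; det(A-λI) = λ^2 - 3λ - 18.
λ = -3, 6: opposite signs.

saddle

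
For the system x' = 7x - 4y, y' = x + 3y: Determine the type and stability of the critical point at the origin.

A = [[7,-4],[1,3]]; det(A-λI) = λ^2 - 10λ + 25.
repeated λ = 5 with a single eigenvector.

unstable improper node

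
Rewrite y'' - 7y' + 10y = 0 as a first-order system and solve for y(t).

y(t) = c_1e^(5t) + c_2e^(2t)

Let x_1 = y, x_2 = y'. Then x_1' = x_2 and x_2' = -10x_1 + 7x_2.
A = [[0,1],[-10,7]]; det(A-λI) = λ^2 - 7λ + 10.
Eigenvalues λ = 5, 2 with eigenvectors (1,5), (1,2).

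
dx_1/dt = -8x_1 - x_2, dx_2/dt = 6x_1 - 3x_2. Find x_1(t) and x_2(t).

x_1(t) = c_1e^(-6t) - c_2e^(-5t), x_2(t) = -2c_1e^(-6t) + 3c_2e^(-5t)

Coefficient matrix A = [[-8, -1], [6, -3]].
Characteristic polynomial det(A - λI) = λ^2 + 11λ + 30 = 0.
Eigenvalues λ = -6, -5.
For λ=-6: (A-λI) row 1 is [-2, -1], so an eigenvector is (1, -2).
For λ=-5: (A-λI) row 1 is [-3, -1], so an eigenvector is (-1, 3).
General solution: c_1e^(-6t)(1,-2) + c_2e^(-5t)(-1,3).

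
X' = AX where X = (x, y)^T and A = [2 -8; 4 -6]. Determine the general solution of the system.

x(t) = K_1e^(-2t)sin(4t) - K_1e^(-2t)cos(4t) - K_2e^(-2t)sin(4t) - K_2e^(-2t)cos(4t), y(t) = -K_1e^(-2t)cos(4t) - K_2e^(-2t)sin(4t)

Coefficient matrix A = [[2, -8], [4, -6]].
Characteristic polynomial det(A - λI) = λ^2 + 4λ + 20 = 0.
Eigenvalues λ = -2 ± 4i (complex conjugate pair).
For λ=-2+4i: an eigenvector is (-1,-1) - i(1,0) = (-1 - i, -1).
A real fundamental pair from Re and Im of e^((-2+4i)t)v: X_1 = e^(-2t)(cos(4t)·(-1,-1) + sin(4t)·(1,0)), X_2 = e^(-2t)(sin(4t)·(-1,-1) - cos(4t)·(1,0)).
General solution: K_1X_1 + K_2X_2.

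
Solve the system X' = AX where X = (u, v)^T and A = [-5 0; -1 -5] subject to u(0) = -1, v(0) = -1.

Coefficient matrix A = [[-5, 0], [-1, -5]].
Characteristic polynomial det(A - λI) = λ^2 + 10λ + 25 = 0.
Single eigenvalue λ = -5 with algebraic multiplicity 2.
Eigenvector v = (0,-1); generalized eigenvector w with (A-λI)w=v is (1,2).
General solution: e^(-5t)[K_1·v + K_2·(t·v + w)].
Applying u(0)=-1, v(0)=-1 gives K_1=-1, K_2=-1.

u(t) = -e^(-5t), v(t) = te^(-5t) - e^(-5t)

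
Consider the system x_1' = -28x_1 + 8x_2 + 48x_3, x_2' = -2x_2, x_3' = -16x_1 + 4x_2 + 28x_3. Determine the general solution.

Coefficient matrix A = [[-28, 8, 48], [0, -2, 0], [-16, 4, 28]].
det(A - λI) = 0 gives eigenvalues λ = 4, -2, -4.
For λ=4: eigenvector (-3,0,-2).
For λ=-2: eigenvector (4,1,2).
For λ=-4: eigenvector (2,0,1).
General solution: c_1e^(4t)(-3,0,-2) + c_2e^(-2t)(4,1,2) + c_3e^(-4t)(2,0,1).

x_1(t) = -3c_1e^(4t) + 4c_2e^(-2t) + 2c_3e^(-4t), x_2(t) = c_2e^(-2t), x_3(t) = -2c_1e^(4t) + 2c_2e^(-2t) + c_3e^(-4t)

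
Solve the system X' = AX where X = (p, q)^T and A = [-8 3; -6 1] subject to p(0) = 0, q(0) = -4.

Coefficient matrix A = [[-8, 3], [-6, 1]].
Characteristic polynomial det(A - λI) = λ^2 + 7λ + 10 = 0.
Eigenvalues λ = -2, -5.
For λ=-2: (A-λI) row 1 is [-6, 3], so an eigenvector is (-1, -2).
For λ=-5: (A-λI) row 1 is [-3, 3], so an eigenvector is (-1, -1).
General solution: C_1e^(-2t)(-1,-2) + C_2e^(-5t)(-1,-1).
Applying p(0)=0, q(0)=-4 gives C_1=4, C_2=-4.

p(t) = -4e^(-2t) + 4e^(-5t), q(t) = -8e^(-2t) + 4e^(-5t)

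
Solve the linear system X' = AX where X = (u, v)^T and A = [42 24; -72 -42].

u(t) = -c_1e^(-6t) + 2c_2e^(6t), v(t) = 2c_1e^(-6t) - 3c_2e^(6t)

Coefficient matrix A = [[42, 24], [-72, -42]].
Characteristic polynomial det(A - λI) = λ^2 - 36 = 0.
Eigenvalues λ = -6, 6.
For λ=-6: (A-λI) row 1 is [48, 24], so an eigenvector is (-1, 2).
For λ=6: (A-λI) row 1 is [36, 24], so an eigenvector is (2, -3).
General solution: c_1e^(-6t)(-1,2) + c_2e^(6t)(2,-3).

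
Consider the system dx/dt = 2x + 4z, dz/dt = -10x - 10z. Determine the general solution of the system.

x(t) = -K_1e^(-4t)sin(2t) + K_1e^(-4t)cos(2t) + K_2e^(-4t)sin(2t) + K_2e^(-4t)cos(2t), z(t) = K_1e^(-4t)sin(2t) - 2K_1e^(-4t)cos(2t) - 2K_2e^(-4t)sin(2t) - K_2e^(-4t)cos(2t)

Coefficient matrix A = [[2, 4], [-10, -10]].
Characteristic polynomial det(A - λI) = λ^2 + 8λ + 20 = 0.
Eigenvalues λ = -4 ± 2i (complex conjugate pair).
For λ=-4+2i: an eigenvector is (1,-2) - i(-1,1) = (1 + i, -2 - i).
A real fundamental pair from Re and Im of e^((-4+2i)t)v: X_1 = e^(-4t)(cos(2t)·(1,-2) + sin(2t)·(-1,1)), X_2 = e^(-4t)(sin(2t)·(1,-2) - cos(2t)·(-1,1)).
General solution: K_1X_1 + K_2X_2.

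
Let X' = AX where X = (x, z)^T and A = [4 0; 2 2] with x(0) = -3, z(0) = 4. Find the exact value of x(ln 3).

A = [[4,0],[2,2]]; eigenvalues λ = 2, 4.
Eigenvectors: (0,-1) for λ=2, (1,1) for λ=4.
From the initial condition, c_1 = -7, c_2 = -3.
x(ln 3) = (-7)(3^2)(0) + (-3)(3^4)(1) = -243.

-243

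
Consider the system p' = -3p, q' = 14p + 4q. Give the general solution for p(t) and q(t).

p(t) = K_2e^(-3t), q(t) = -K_1e^(4t) - 2K_2e^(-3t)

Coefficient matrix A = [[-3, 0], [14, 4]].
Characteristic polynomial det(A - λI) = λ^2 - λ - 12 = 0.
Eigenvalues λ = 4, -3.
For λ=4: (A-λI) row 1 is [-7, 0], so an eigenvector is (0, -1).
For λ=-3: (A-λI) row 2 is [14, 7], so an eigenvector is (1, -2).
General solution: K_1e^(4t)(0,-1) + K_2e^(-3t)(1,-2).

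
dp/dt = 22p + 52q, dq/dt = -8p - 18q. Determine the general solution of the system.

p(t) = -2K_1e^(2t)sin(4t) - 3K_1e^(2t)cos(4t) - 3K_2e^(2t)sin(4t) + 2K_2e^(2t)cos(4t), q(t) = K_1e^(2t)sin(4t) + K_1e^(2t)cos(4t) + K_2e^(2t)sin(4t) - K_2e^(2t)cos(4t)

Coefficient matrix A = [[22, 52], [-8, -18]].
Characteristic polynomial det(A - λI) = λ^2 - 4λ + 20 = 0.
Eigenvalues λ = 2 ± 4i (complex conjugate pair).
For λ=2+4i: an eigenvector is (-3,1) - i(-2,1) = (-3 + 2i, 1 - i).
A real fundamental pair from Re and Im of e^((2+4i)t)v: X_1 = e^(2t)(cos(4t)·(-3,1) + sin(4t)·(-2,1)), X_2 = e^(2t)(sin(4t)·(-3,1) - cos(4t)·(-2,1)).
General solution: K_1X_1 + K_2X_2.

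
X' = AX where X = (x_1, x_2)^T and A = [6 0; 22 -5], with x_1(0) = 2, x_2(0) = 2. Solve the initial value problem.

Coefficient matrix A = [[6, 0], [22, -5]].
Characteristic polynomial det(A - λI) = λ^2 - λ - 30 = 0.
Eigenvalues λ = 6, -5.
For λ=6: (A-λI) row 2 is [22, -11], so an eigenvector is (1, 2).
For λ=-5: (A-λI) row 1 is [11, 0], so an eigenvector is (0, -1).
General solution: c_1e^(6t)(1,2) + c_2e^(-5t)(0,-1).
Applying x_1(0)=2, x_2(0)=2 gives c_1=2, c_2=2.

x_1(t) = 2e^(6t), x_2(t) = 4e^(6t) - 2e^(-5t)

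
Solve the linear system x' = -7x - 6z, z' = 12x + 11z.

Coefficient matrix A = [[-7, -6], [12, 11]].
Characteristic polynomial det(A - λI) = λ^2 - 4λ - 5 = 0.
Eigenvalues λ = 5, -1.
For λ=5: (A-λI) row 1 is [-12, -6], so an eigenvector is (1, -2).
For λ=-1: (A-λI) row 1 is [-6, -6], so an eigenvector is (1, -1).
General solution: K_1e^(5t)(1,-2) + K_2e^(-t)(1,-1).

x(t) = K_1e^(5t) + K_2e^(-t), z(t) = -2K_1e^(5t) - K_2e^(-t)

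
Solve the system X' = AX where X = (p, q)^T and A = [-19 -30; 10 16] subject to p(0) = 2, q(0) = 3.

Coefficient matrix A = [[-19, -30], [10, 16]].
Characteristic polynomial det(A - λI) = λ^2 + 3λ - 4 = 0.
Eigenvalues λ = -4, 1.
For λ=-4: (A-λI) row 1 is [-15, -30], so an eigenvector is (2, -1).
For λ=1: (A-λI) row 1 is [-20, -30], so an eigenvector is (-3, 2).
General solution: K_1e^(-4t)(2,-1) + K_2e^(t)(-3,2).
Applying p(0)=2, q(0)=3 gives K_1=13, K_2=8.

p(t) = -24e^(t) + 26e^(-4t), q(t) = 16e^(t) - 13e^(-4t)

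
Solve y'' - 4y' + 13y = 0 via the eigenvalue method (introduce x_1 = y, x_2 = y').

y(t) = K_1e^(2t)cos(3t) + K_2e^(2t)sin(3t)

Let x_1 = y, x_2 = y'. Then x_1' = x_2 and x_2' = -13x_1 + 4x_2.
A = [[0,1],[-13,4]]; det(A-λI) = λ^2 - 4λ + 13.
Eigenvalues λ = 2 ± 3i.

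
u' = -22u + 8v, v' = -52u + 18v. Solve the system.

Coefficient matrix A = [[-22, 8], [-52, 18]].
Characteristic polynomial det(A - λI) = λ^2 + 4λ + 20 = 0.
Eigenvalues λ = -2 ± 4i (complex conjugate pair).
For λ=-2+4i: an eigenvector is (-1,-3) - i(-1,-2) = (-1 + i, -3 + 2i).
A real fundamental pair from Re and Im of e^((-2+4i)t)v: X_1 = e^(-2t)(cos(4t)·(-1,-3) + sin(4t)·(-1,-2)), X_2 = e^(-2t)(sin(4t)·(-1,-3) - cos(4t)·(-1,-2)).
General solution: C_1X_1 + C_2X_2.

u(t) = -C_1e^(-2t)sin(4t) - C_1e^(-2t)cos(4t) - C_2e^(-2t)sin(4t) + C_2e^(-2t)cos(4t), v(t) = -2C_1e^(-2t)sin(4t) - 3C_1e^(-2t)cos(4t) - 3C_2e^(-2t)sin(4t) + 2C_2e^(-2t)cos(4t)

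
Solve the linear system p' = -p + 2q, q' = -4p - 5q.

p(t) = C_1e^(-3t)cos(2t) + C_2e^(-3t)sin(2t), q(t) = -C_1e^(-3t)sin(2t) - C_1e^(-3t)cos(2t) - C_2e^(-3t)sin(2t) + C_2e^(-3t)cos(2t)

Coefficient matrix A = [[-1, 2], [-4, -5]].
Characteristic polynomial det(A - λI) = λ^2 + 6λ + 13 = 0.
Eigenvalues λ = -3 ± 2i (complex conjugate pair).
For λ=-3+2i: an eigenvector is (1,-1) - i(0,-1) = (1, -1 + i).
A real fundamental pair from Re and Im of e^((-3+2i)t)v: X_1 = e^(-3t)(cos(2t)·(1,-1) + sin(2t)·(0,-1)), X_2 = e^(-3t)(sin(2t)·(1,-1) - cos(2t)·(0,-1)).
General solution: C_1X_1 + C_2X_2.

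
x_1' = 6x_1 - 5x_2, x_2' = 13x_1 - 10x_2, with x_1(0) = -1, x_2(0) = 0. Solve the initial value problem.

Coefficient matrix A = [[6, -5], [13, -10]].
Characteristic polynomial det(A - λI) = λ^2 + 4λ + 5 = 0.
Eigenvalues λ = -2 ± i (complex conjugate pair).
For λ=-2+i: an eigenvector is (-2,-3) - i(-1,-2) = (-2 + i, -3 + 2i).
A real fundamental pair from Re and Im of e^((-2+i)t)v: X_1 = e^(-2t)(cos(t)·(-2,-3) + sin(t)·(-1,-2)), X_2 = e^(-2t)(sin(t)·(-2,-3) - cos(t)·(-1,-2)).
General solution: C_1X_1 + C_2X_2.
Applying x_1(0)=-1, x_2(0)=0 gives C_1=2, C_2=3.

x_1(t) = -8e^(-2t)sin(t) - e^(-2t)cos(t), x_2(t) = -13e^(-2t)sin(t)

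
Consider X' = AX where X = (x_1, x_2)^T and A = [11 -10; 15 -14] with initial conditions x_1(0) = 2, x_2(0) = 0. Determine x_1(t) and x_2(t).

Coefficient matrix A = [[11, -10], [15, -14]].
Characteristic polynomial det(A - λI) = λ^2 + 3λ - 4 = 0.
Eigenvalues λ = -4, 1.
For λ=-4: (A-λI) row 1 is [15, -10], so an eigenvector is (2, 3).
For λ=1: (A-λI) row 1 is [10, -10], so an eigenvector is (1, 1).
General solution: c_1e^(-4t)(2,3) + c_2e^(t)(1,1).
Applying x_1(0)=2, x_2(0)=0 gives c_1=-2, c_2=6.

x_1(t) = 6e^(t) - 4e^(-4t), x_2(t) = 6e^(t) - 6e^(-4t)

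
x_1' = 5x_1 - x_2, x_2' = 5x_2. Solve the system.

x_1(t) = C_1e^(5t) + C_2te^(5t) - 2C_2e^(5t), x_2(t) = -C_2e^(5t)

Coefficient matrix A = [[5, -1], [0, 5]].
Characteristic polynomial det(A - λI) = λ^2 - 10λ + 25 = 0.
Single eigenvalue λ = 5 with algebraic multiplicity 2.
Eigenvector v = (1,0); generalized eigenvector w with (A-λI)w=v is (-2,-1).
General solution: e^(5t)[C_1·v + C_2·(t·v + w)].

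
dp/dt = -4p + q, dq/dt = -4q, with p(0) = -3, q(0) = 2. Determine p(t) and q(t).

p(t) = 2te^(-4t) - 3e^(-4t), q(t) = 2e^(-4t)

Coefficient matrix A = [[-4, 1], [0, -4]].
Characteristic polynomial det(A - λI) = λ^2 + 8λ + 16 = 0.
Single eigenvalue λ = -4 with algebraic multiplicity 2.
Eigenvector v = (1,0); generalized eigenvector w with (A-λI)w=v is (-2,1).
General solution: e^(-4t)[C_1·v + C_2·(t·v + w)].
Applying p(0)=-3, q(0)=2 gives C_1=1, C_2=2.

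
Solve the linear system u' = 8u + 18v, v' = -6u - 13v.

Coefficient matrix A = [[8, 18], [-6, -13]].
Characteristic polynomial det(A - λI) = λ^2 + 5λ + 4 = 0.
Eigenvalues λ = -1, -4.
For λ=-1: (A-λI) row 1 is [9, 18], so an eigenvector is (2, -1).
For λ=-4: (A-λI) row 1 is [12, 18], so an eigenvector is (-3, 2).
General solution: K_1e^(-t)(2,-1) + K_2e^(-4t)(-3,2).

u(t) = 2K_1e^(-t) - 3K_2e^(-4t), v(t) = -K_1e^(-t) + 2K_2e^(-4t)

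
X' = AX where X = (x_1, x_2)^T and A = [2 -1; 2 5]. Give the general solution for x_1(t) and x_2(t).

x_1(t) = -c_1e^(4t) + c_2e^(3t), x_2(t) = 2c_1e^(4t) - c_2e^(3t)

Coefficient matrix A = [[2, -1], [2, 5]].
Characteristic polynomial det(A - λI) = λ^2 - 7λ + 12 = 0.
Eigenvalues λ = 4, 3.
For λ=4: (A-λI) row 1 is [-2, -1], so an eigenvector is (-1, 2).
For λ=3: (A-λI) row 1 is [-1, -1], so an eigenvector is (1, -1).
General solution: c_1e^(4t)(-1,2) + c_2e^(3t)(1,-1).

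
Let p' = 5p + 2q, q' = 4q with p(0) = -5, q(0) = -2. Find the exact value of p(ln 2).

-224

A = [[5,2],[0,4]]; eigenvalues λ = 5, 4.
Eigenvectors: (-1,0) for λ=5, (-2,1) for λ=4.
From the initial condition, c_1 = 9, c_2 = -2.
p(ln 2) = (9)(2^5)(-1) + (-2)(2^4)(-2) = -224.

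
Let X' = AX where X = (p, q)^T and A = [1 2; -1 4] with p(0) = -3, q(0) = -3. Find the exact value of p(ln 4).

-192

A = [[1,2],[-1,4]]; eigenvalues λ = 3, 2.
Eigenvectors: (-1,-1) for λ=3, (-2,-1) for λ=2.
From the initial condition, c_1 = 3, c_2 = 0.
p(ln 4) = (3)(4^3)(-1) + (0)(4^2)(-2) = -192.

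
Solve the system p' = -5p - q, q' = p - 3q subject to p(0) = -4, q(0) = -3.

Coefficient matrix A = [[-5, -1], [1, -3]].
Characteristic polynomial det(A - λI) = λ^2 + 8λ + 16 = 0.
Single eigenvalue λ = -4 with algebraic multiplicity 2.
Eigenvector v = (-1,1); generalized eigenvector w with (A-λI)w=v is (3,-2).
General solution: e^(-4t)[c_1·v + c_2·(t·v + w)].
Applying p(0)=-4, q(0)=-3 gives c_1=-17, c_2=-7.

p(t) = 7te^(-4t) - 4e^(-4t), q(t) = -7te^(-4t) - 3e^(-4t)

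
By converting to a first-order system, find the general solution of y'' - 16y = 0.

Let x_1 = y, x_2 = y'. Then x_1' = x_2 and x_2' = 16x_1.
A = [[0,1],[16,0]]; det(A-λI) = λ^2 - 16.
Eigenvalues λ = -4, 4 with eigenvectors (1,-4), (1,4).

y(t) = C_1e^(-4t) + C_2e^(4t)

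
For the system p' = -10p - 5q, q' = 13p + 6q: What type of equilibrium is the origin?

stable spiral

A = [[-10,-5],[13,6]]; det(A-λI) = λ^2 + 4λ + 5.
λ = -2 ± i: negative real part.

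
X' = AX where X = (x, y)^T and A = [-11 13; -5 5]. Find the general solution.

x(t) = -3C_1e^(-3t)sin(t) + 2C_1e^(-3t)cos(t) + 2C_2e^(-3t)sin(t) + 3C_2e^(-3t)cos(t), y(t) = -2C_1e^(-3t)sin(t) + C_1e^(-3t)cos(t) + C_2e^(-3t)sin(t) + 2C_2e^(-3t)cos(t)

Coefficient matrix A = [[-11, 13], [-5, 5]].
Characteristic polynomial det(A - λI) = λ^2 + 6λ + 10 = 0.
Eigenvalues λ = -3 ± i (complex conjugate pair).
For λ=-3+i: an eigenvector is (2,1) - i(-3,-2) = (2 + 3i, 1 + 2i).
A real fundamental pair from Re and Im of e^((-3+i)t)v: X_1 = e^(-3t)(cos(t)·(2,1) + sin(t)·(-3,-2)), X_2 = e^(-3t)(sin(t)·(2,1) - cos(t)·(-3,-2)).
General solution: C_1X_1 + C_2X_2.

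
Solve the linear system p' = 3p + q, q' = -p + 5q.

p(t) = -K_1e^(4t) - K_2te^(4t) + 3K_2e^(4t), q(t) = -K_1e^(4t) - K_2te^(4t) + 2K_2e^(4t)

Coefficient matrix A = [[3, 1], [-1, 5]].
Characteristic polynomial det(A - λI) = λ^2 - 8λ + 16 = 0.
Single eigenvalue λ = 4 with algebraic multiplicity 2.
Eigenvector v = (-1,-1); generalized eigenvector w with (A-λI)w=v is (3,2).
General solution: e^(4t)[K_1·v + K_2·(t·v + w)].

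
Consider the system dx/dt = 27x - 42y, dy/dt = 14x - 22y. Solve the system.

Coefficient matrix A = [[27, -42], [14, -22]].
Characteristic polynomial det(A - λI) = λ^2 - 5λ - 6 = 0.
Eigenvalues λ = 6, -1.
For λ=6: (A-λI) row 1 is [21, -42], so an eigenvector is (-2, -1).
For λ=-1: (A-λI) row 1 is [28, -42], so an eigenvector is (3, 2).
General solution: K_1e^(6t)(-2,-1) + K_2e^(-t)(3,2).

x(t) = -2K_1e^(6t) + 3K_2e^(-t), y(t) = -K_1e^(6t) + 2K_2e^(-t)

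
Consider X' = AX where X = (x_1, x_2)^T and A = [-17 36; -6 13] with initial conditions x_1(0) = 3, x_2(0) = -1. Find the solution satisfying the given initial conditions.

Coefficient matrix A = [[-17, 36], [-6, 13]].
Characteristic polynomial det(A - λI) = λ^2 + 4λ - 5 = 0.
Eigenvalues λ = -5, 1.
For λ=-5: (A-λI) row 1 is [-12, 36], so an eigenvector is (3, 1).
For λ=1: (A-λI) row 1 is [-18, 36], so an eigenvector is (2, 1).
General solution: C_1e^(-5t)(3,1) + C_2e^(t)(2,1).
Applying x_1(0)=3, x_2(0)=-1 gives C_1=5, C_2=-6.

x_1(t) = -12e^(t) + 15e^(-5t), x_2(t) = -6e^(t) + 5e^(-5t)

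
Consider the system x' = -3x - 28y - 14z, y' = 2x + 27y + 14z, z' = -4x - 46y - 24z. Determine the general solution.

x(t) = c_1e^(-3t) - 2c_2e^(4t), y(t) = -c_1e^(-3t) + 2c_2e^(4t) + c_3e^(-t), z(t) = 2c_1e^(-3t) - 3c_2e^(4t) - 2c_3e^(-t)

Coefficient matrix A = [[-3, -28, -14], [2, 27, 14], [-4, -46, -24]].
det(A - λI) = 0 gives eigenvalues λ = -3, 4, -1.
For λ=-3: eigenvector (1,-1,2).
For λ=4: eigenvector (-2,2,-3).
For λ=-1: eigenvector (0,1,-2).
General solution: c_1e^(-3t)(1,-1,2) + c_2e^(4t)(-2,2,-3) + c_3e^(-t)(0,1,-2).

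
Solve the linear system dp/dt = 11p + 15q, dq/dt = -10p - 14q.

p(t) = -c_1e^(-4t) - 3c_2e^(t), q(t) = c_1e^(-4t) + 2c_2e^(t)

Coefficient matrix A = [[11, 15], [-10, -14]].
Characteristic polynomial det(A - λI) = λ^2 + 3λ - 4 = 0.
Eigenvalues λ = -4, 1.
For λ=-4: (A-λI) row 1 is [15, 15], so an eigenvector is (-1, 1).
For λ=1: (A-λI) row 1 is [10, 15], so an eigenvector is (-3, 2).
General solution: c_1e^(-4t)(-1,1) + c_2e^(t)(-3,2).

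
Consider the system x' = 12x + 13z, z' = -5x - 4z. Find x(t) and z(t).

x(t) = 2c_1e^(4t)sin(t) - 3c_1e^(4t)cos(t) - 3c_2e^(4t)sin(t) - 2c_2e^(4t)cos(t), z(t) = -c_1e^(4t)sin(t) + 2c_1e^(4t)cos(t) + 2c_2e^(4t)sin(t) + c_2e^(4t)cos(t)

Coefficient matrix A = [[12, 13], [-5, -4]].
Characteristic polynomial det(A - λI) = λ^2 - 8λ + 17 = 0.
Eigenvalues λ = 4 ± i (complex conjugate pair).
For λ=4+i: an eigenvector is (-3,2) - i(2,-1) = (-3 - 2i, 2 + i).
A real fundamental pair from Re and Im of e^((4+i)t)v: X_1 = e^(4t)(cos(t)·(-3,2) + sin(t)·(2,-1)), X_2 = e^(4t)(sin(t)·(-3,2) - cos(t)·(2,-1)).
General solution: c_1X_1 + c_2X_2.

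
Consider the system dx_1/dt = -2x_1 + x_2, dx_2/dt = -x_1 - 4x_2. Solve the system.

Coefficient matrix A = [[-2, 1], [-1, -4]].
Characteristic polynomial det(A - λI) = λ^2 + 6λ + 9 = 0.
Single eigenvalue λ = -3 with algebraic multiplicity 2.
Eigenvector v = (1,-1); generalized eigenvector w with (A-λI)w=v is (1,0).
General solution: e^(-3t)[K_1·v + K_2·(t·v + w)].

x_1(t) = K_1e^(-3t) + K_2te^(-3t) + K_2e^(-3t), x_2(t) = -K_1e^(-3t) - K_2te^(-3t)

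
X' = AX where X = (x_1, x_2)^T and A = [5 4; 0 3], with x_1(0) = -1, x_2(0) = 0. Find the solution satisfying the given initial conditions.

x_1(t) = -e^(5t), x_2(t) = 0

Coefficient matrix A = [[5, 4], [0, 3]].
Characteristic polynomial det(A - λI) = λ^2 - 8λ + 15 = 0.
Eigenvalues λ = 3, 5.
For λ=3: (A-λI) row 1 is [2, 4], so an eigenvector is (2, -1).
For λ=5: (A-λI) row 1 is [0, 4], so an eigenvector is (-1, 0).
General solution: c_1e^(3t)(2,-1) + c_2e^(5t)(-1,0).
Applying x_1(0)=-1, x_2(0)=0 gives c_1=0, c_2=1.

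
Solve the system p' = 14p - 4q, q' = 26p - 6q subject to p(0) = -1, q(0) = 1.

Coefficient matrix A = [[14, -4], [26, -6]].
Characteristic polynomial det(A - λI) = λ^2 - 8λ + 20 = 0.
Eigenvalues λ = 4 ± 2i (complex conjugate pair).
For λ=4+2i: an eigenvector is (-1,-3) - i(1,2) = (-1 - i, -3 - 2i).
A real fundamental pair from Re and Im of e^((4+2i)t)v: X_1 = e^(4t)(cos(2t)·(-1,-3) + sin(2t)·(1,2)), X_2 = e^(4t)(sin(2t)·(-1,-3) - cos(2t)·(1,2)).
General solution: C_1X_1 + C_2X_2.
Applying p(0)=-1, q(0)=1 gives C_1=-3, C_2=4.

p(t) = -7e^(4t)sin(2t) - e^(4t)cos(2t), q(t) = -18e^(4t)sin(2t) + e^(4t)cos(2t)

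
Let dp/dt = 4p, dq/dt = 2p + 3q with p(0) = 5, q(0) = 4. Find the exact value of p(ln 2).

A = [[4,0],[2,3]]; eigenvalues λ = 4, 3.
Eigenvectors: (1,2) for λ=4, (0,-1) for λ=3.
From the initial condition, c_1 = 5, c_2 = 6.
p(ln 2) = (5)(2^4)(1) + (6)(2^3)(0) = 80.

80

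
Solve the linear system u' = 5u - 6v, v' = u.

Coefficient matrix A = [[5, -6], [1, 0]].
Characteristic polynomial det(A - λI) = λ^2 - 5λ + 6 = 0.
Eigenvalues λ = 2, 3.
For λ=2: (A-λI) row 1 is [3, -6], so an eigenvector is (2, 1).
For λ=3: (A-λI) row 1 is [2, -6], so an eigenvector is (-3, -1).
General solution: C_1e^(2t)(2,1) + C_2e^(3t)(-3,-1).

u(t) = 2C_1e^(2t) - 3C_2e^(3t), v(t) = C_1e^(2t) - C_2e^(3t)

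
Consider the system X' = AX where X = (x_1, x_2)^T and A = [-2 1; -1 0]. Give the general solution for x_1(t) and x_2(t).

Coefficient matrix A = [[-2, 1], [-1, 0]].
Characteristic polynomial det(A - λI) = λ^2 + 2λ + 1 = 0.
Single eigenvalue λ = -1 with algebraic multiplicity 2.
Eigenvector v = (-1,-1); generalized eigenvector w with (A-λI)w=v is (-1,-2).
General solution: e^(-t)[K_1·v + K_2·(t·v + w)].

x_1(t) = -K_1e^(-t) - K_2te^(-t) - K_2e^(-t), x_2(t) = -K_1e^(-t) - K_2te^(-t) - 2K_2e^(-t)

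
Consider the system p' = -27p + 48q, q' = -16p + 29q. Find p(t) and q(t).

Coefficient matrix A = [[-27, 48], [-16, 29]].
Characteristic polynomial det(A - λI) = λ^2 - 2λ - 15 = 0.
Eigenvalues λ = 5, -3.
For λ=5: (A-λI) row 1 is [-32, 48], so an eigenvector is (-3, -2).
For λ=-3: (A-λI) row 1 is [-24, 48], so an eigenvector is (-2, -1).
General solution: c_1e^(5t)(-3,-2) + c_2e^(-3t)(-2,-1).

p(t) = -3c_1e^(5t) - 2c_2e^(-3t), q(t) = -2c_1e^(5t) - c_2e^(-3t)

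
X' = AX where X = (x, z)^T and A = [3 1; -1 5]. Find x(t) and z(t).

Coefficient matrix A = [[3, 1], [-1, 5]].
Characteristic polynomial det(A - λI) = λ^2 - 8λ + 16 = 0.
Single eigenvalue λ = 4 with algebraic multiplicity 2.
Eigenvector v = (-1,-1); generalized eigenvector w with (A-λI)w=v is (-2,-3).
General solution: e^(4t)[K_1·v + K_2·(t·v + w)].

x(t) = -K_1e^(4t) - K_2te^(4t) - 2K_2e^(4t), z(t) = -K_1e^(4t) - K_2te^(4t) - 3K_2e^(4t)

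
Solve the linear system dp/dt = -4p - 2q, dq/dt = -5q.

p(t) = 2K_1e^(-5t) - K_2e^(-4t), q(t) = K_1e^(-5t)

Coefficient matrix A = [[-4, -2], [0, -5]].
Characteristic polynomial det(A - λI) = λ^2 + 9λ + 20 = 0.
Eigenvalues λ = -5, -4.
For λ=-5: (A-λI) row 1 is [1, -2], so an eigenvector is (2, 1).
For λ=-4: (A-λI) row 1 is [0, -2], so an eigenvector is (-1, 0).
General solution: K_1e^(-5t)(2,1) + K_2e^(-4t)(-1,0).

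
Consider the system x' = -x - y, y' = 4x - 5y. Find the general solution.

Coefficient matrix A = [[-1, -1], [4, -5]].
Characteristic polynomial det(A - λI) = λ^2 + 6λ + 9 = 0.
Single eigenvalue λ = -3 with algebraic multiplicity 2.
Eigenvector v = (-1,-2); generalized eigenvector w with (A-λI)w=v is (0,1).
General solution: e^(-3t)[c_1·v + c_2·(t·v + w)].

x(t) = -c_1e^(-3t) - c_2te^(-3t), y(t) = -2c_1e^(-3t) - 2c_2te^(-3t) + c_2e^(-3t)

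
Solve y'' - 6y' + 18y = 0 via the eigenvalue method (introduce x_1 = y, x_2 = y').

y(t) = K_1e^(3t)cos(3t) + K_2e^(3t)sin(3t)

Let x_1 = y, x_2 = y'. Then x_1' = x_2 and x_2' = -18x_1 + 6x_2.
A = [[0,1],[-18,6]]; det(A-λI) = λ^2 - 6λ + 18.
Eigenvalues λ = 3 ± 3i.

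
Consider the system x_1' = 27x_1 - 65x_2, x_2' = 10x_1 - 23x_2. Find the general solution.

Coefficient matrix A = [[27, -65], [10, -23]].
Characteristic polynomial det(A - λI) = λ^2 - 4λ + 29 = 0.
Eigenvalues λ = 2 ± 5i (complex conjugate pair).
For λ=2+5i: an eigenvector is (3,1) - i(2,1) = (3 - 2i, 1 - i).
A real fundamental pair from Re and Im of e^((2+5i)t)v: X_1 = e^(2t)(cos(5t)·(3,1) + sin(5t)·(2,1)), X_2 = e^(2t)(sin(5t)·(3,1) - cos(5t)·(2,1)).
General solution: c_1X_1 + c_2X_2.

x_1(t) = 2c_1e^(2t)sin(5t) + 3c_1e^(2t)cos(5t) + 3c_2e^(2t)sin(5t) - 2c_2e^(2t)cos(5t), x_2(t) = c_1e^(2t)sin(5t) + c_1e^(2t)cos(5t) + c_2e^(2t)sin(5t) - c_2e^(2t)cos(5t)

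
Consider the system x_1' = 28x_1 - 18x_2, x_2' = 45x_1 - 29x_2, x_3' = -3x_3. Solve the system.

Coefficient matrix A = [[28, -18, 0], [45, -29, 0], [0, 0, -3]].
det(A - λI) = 0 gives eigenvalues λ = -2, -3, 1.
For λ=-2: eigenvector (-3,-5,0).
For λ=-3: eigenvector (0,0,1).
For λ=1: eigenvector (2,3,0).
General solution: K_1e^(-2t)(-3,-5,0) + K_2e^(-3t)(0,0,1) + K_3e^(t)(2,3,0).

x_1(t) = -3K_1e^(-2t) + 2K_3e^(t), x_2(t) = -5K_1e^(-2t) + 3K_3e^(t), x_3(t) = K_2e^(-3t)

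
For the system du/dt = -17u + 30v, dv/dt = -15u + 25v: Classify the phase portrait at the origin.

A = [[-17,30],[-15,25]]; det(A-λI) = λ^2 - 8λ + 25.
λ = 4 ± 3i: positive real part.

unstable spiral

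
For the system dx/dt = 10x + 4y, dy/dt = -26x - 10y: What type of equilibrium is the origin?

center

A = [[10,4],[-26,-10]]; det(A-λI) = λ^2 + 4.
λ = 0 ± 2i: zero real part.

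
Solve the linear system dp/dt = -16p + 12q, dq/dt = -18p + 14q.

p(t) = -c_1e^(-4t) + 2c_2e^(2t), q(t) = -c_1e^(-4t) + 3c_2e^(2t)

Coefficient matrix A = [[-16, 12], [-18, 14]].
Characteristic polynomial det(A - λI) = λ^2 + 2λ - 8 = 0.
Eigenvalues λ = -4, 2.
For λ=-4: (A-λI) row 1 is [-12, 12], so an eigenvector is (-1, -1).
For λ=2: (A-λI) row 1 is [-18, 12], so an eigenvector is (2, 3).
General solution: c_1e^(-4t)(-1,-1) + c_2e^(2t)(2,3).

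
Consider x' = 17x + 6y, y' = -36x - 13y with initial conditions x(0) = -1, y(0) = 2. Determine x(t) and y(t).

x(t) = -e^(5t), y(t) = 2e^(5t)

Coefficient matrix A = [[17, 6], [-36, -13]].
Characteristic polynomial det(A - λI) = λ^2 - 4λ - 5 = 0.
Eigenvalues λ = 5, -1.
For λ=5: (A-λI) row 1 is [12, 6], so an eigenvector is (1, -2).
For λ=-1: (A-λI) row 1 is [18, 6], so an eigenvector is (1, -3).
General solution: C_1e^(5t)(1,-2) + C_2e^(-t)(1,-3).
Applying x(0)=-1, y(0)=2 gives C_1=-1, C_2=0.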